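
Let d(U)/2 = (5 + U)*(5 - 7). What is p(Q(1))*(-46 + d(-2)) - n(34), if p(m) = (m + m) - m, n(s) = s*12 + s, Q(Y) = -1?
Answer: -384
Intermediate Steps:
n(s) = 13*s (n(s) = 12*s + s = 13*s)
d(U) = -20 - 4*U (d(U) = 2*((5 + U)*(5 - 7)) = 2*((5 + U)*(-2)) = 2*(-10 - 2*U) = -20 - 4*U)
p(m) = m (p(m) = 2*m - m = m)
p(Q(1))*(-46 + d(-2)) - n(34) = -(-46 + (-20 - 4*(-2))) - 13*34 = -(-46 + (-20 + 8)) - 1*442 = -(-46 - 12) - 442 = -1*(-58) - 442 = 58 - 442 = -384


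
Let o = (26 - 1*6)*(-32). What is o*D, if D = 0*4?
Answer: 0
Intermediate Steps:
D = 0
o = -640 (o = (26 - 6)*(-32) = 20*(-32) = -640)
o*D = -640*0 = 0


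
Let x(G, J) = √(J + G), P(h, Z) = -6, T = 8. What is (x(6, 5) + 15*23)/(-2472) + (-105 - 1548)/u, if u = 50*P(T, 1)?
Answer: 110631/20600 - √11/2472 ≈ 5.3691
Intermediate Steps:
x(G, J) = √(G + J)
u = -300 (u = 50*(-6) = -300)
(x(6, 5) + 15*23)/(-2472) + (-105 - 1548)/u = (√(6 + 5) + 15*23)/(-2472) + (-105 - 1548)/(-300) = (√11 + 345)*(-1/2472) - 1653*(-1/300) = (345 + √11)*(-1/2472) + 551/100 = (-115/824 - √11/2472) + 551/100 = 110631/20600 - √11/2472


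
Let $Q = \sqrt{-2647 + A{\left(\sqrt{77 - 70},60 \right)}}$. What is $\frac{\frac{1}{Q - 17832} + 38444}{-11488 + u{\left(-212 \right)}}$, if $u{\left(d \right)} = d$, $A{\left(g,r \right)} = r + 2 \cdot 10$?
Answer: $- \frac{3056132599843}{930099663675} + \frac{i \sqrt{2567}}{3720398654700} \approx -3.2858 + 1.3618 \cdot 10^{-11} i$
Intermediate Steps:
$A{\left(g,r \right)} = 20 + r$ ($A{\left(g,r \right)} = r + 20 = 20 + r$)
$Q = i \sqrt{2567}$ ($Q = \sqrt{-2647 + \left(20 + 60\right)} = \sqrt{-2647 + 80} = \sqrt{-2567} = i \sqrt{2567} \approx 50.666 i$)
$\frac{\frac{1}{Q - 17832} + 38444}{-11488 + u{\left(-212 \right)}} = \frac{\frac{1}{i \sqrt{2567} - 17832} + 38444}{-11488 - 212} = \frac{\frac{1}{-17832 + i \sqrt{2567}} + 38444}{-11700} = \left(38444 + \frac{1}{-17832 + i \sqrt{2567}}\right) \left(- \frac{1}{11700}\right) = - \frac{9611}{2925} - \frac{1}{11700 \left(-17832 + i \sqrt{2567}\right)}$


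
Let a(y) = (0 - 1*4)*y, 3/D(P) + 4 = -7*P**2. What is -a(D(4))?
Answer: -3/29 ≈ -0.10345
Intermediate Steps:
D(P) = 3/(-4 - 7*P**2)
a(y) = -4*y (a(y) = (0 - 4)*y = -4*y)
-a(D(4)) = -(-4)*(-3/(4 + 7*4**2)) = -(-4)*(-3/(4 + 7*16)) = -(-4)*(-3/(4 + 112)) = -(-4)*(-3/116) = -(-4)*(-3*1/116) = -(-4)*(-3)/116 = -1*3/29 = -3/29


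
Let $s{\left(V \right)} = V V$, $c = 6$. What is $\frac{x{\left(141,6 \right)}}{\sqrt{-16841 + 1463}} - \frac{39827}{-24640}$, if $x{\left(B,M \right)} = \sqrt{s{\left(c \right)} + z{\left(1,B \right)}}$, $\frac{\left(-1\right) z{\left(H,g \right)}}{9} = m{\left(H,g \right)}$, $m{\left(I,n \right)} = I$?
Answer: $\frac{39827}{24640} - \frac{3 i \sqrt{5126}}{5126} \approx 1.6164 - 0.041902 i$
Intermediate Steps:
$s{\left(V \right)} = V^{2}$
$z{\left(H,g \right)} = - 9 H$
$x{\left(B,M \right)} = 3 \sqrt{3}$ ($x{\left(B,M \right)} = \sqrt{6^{2} - 9} = \sqrt{36 - 9} = \sqrt{27} = 3 \sqrt{3}$)
$\frac{x{\left(141,6 \right)}}{\sqrt{-16841 + 1463}} - \frac{39827}{-24640} = \frac{3 \sqrt{3}}{\sqrt{-16841 + 1463}} - \frac{39827}{-24640} = \frac{3 \sqrt{3}}{\sqrt{-15378}} - - \frac{39827}{24640} = \frac{3 \sqrt{3}}{i \sqrt{15378}} + \frac{39827}{24640} = 3 \sqrt{3} \left(- \frac{i \sqrt{15378}}{15378}\right) + \frac{39827}{24640} = - \frac{3 i \sqrt{5126}}{5126} + \frac{39827}{24640} = \frac{39827}{24640} - \frac{3 i \sqrt{5126}}{5126}$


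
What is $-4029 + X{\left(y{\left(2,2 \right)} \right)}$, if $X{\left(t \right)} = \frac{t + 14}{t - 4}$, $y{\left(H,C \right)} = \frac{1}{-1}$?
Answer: $- \frac{20158}{5} \approx -4031.6$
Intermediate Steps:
$y{\left(H,C \right)} = -1$
$X{\left(t \right)} = \frac{14 + t}{-4 + t}$
$-4029 + X{\left(y{\left(2,2 \right)} \right)} = -4029 + \frac{14 - 1}{-4 - 1} = -4029 + \frac{1}{-5} \cdot 13 = -4029 - \frac{13}{5} = - \frac{20158}{5}$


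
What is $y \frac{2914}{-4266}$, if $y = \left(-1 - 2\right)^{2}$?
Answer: $- \frac{1457}{237} \approx -6.1477$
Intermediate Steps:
$y = 9$ ($y = \left(-3\right)^{2} = 9$)
$y \frac{2914}{-4266} = 9 \frac{2914}{-4266} = 9 \cdot 2914 \left(- \frac{1}{4266}\right) = 9 \left(- \frac{1457}{2133}\right) = - \frac{1457}{237}$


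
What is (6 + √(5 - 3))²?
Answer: (6 + √2)² ≈ 54.971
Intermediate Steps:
(6 + √(5 - 3))² = (6 + √2)²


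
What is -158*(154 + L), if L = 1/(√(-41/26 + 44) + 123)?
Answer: 158*(-18943*√26 - 154*√1103)/(√1103 + 123*√26) ≈ -24333.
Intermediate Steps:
L = 1/(123 + √28678/26) (L = 1/(√(-41*1/26 + 44) + 123) = 1/(√(-41/26 + 44) + 123) = 1/(√(1103/26) + 123) = 1/(√28678/26 + 123) = 1/(123 + √28678/26) ≈ 0.0077212)
-158*(154 + L) = -158*(154 + √26/(√1103 + 123*√26)) = -24332 - 158*√26/(√1103 + 123*√26)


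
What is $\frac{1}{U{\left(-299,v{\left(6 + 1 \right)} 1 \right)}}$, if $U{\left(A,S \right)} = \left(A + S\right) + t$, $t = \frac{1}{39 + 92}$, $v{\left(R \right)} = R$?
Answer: $- \frac{131}{38251} \approx -0.0034247$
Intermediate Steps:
$t = \frac{1}{131} \approx 0.0076336$
$U{\left(A,S \right)} = \frac{1}{131} + A + S$ ($U{\left(A,S \right)} = \left(A + S\right) + \frac{1}{131} = \frac{1}{131} + A + S$)
$\frac{1}{U{\left(-299,v{\left(6 + 1 \right)} 1 \right)}} = \frac{1}{\frac{1}{131} - 299 + \left(6 + 1\right) 1} = \frac{1}{\frac{1}{131} - 299 + 7 \cdot 1} = \frac{1}{\frac{1}{131} - 299 + 7} = \frac{1}{- \frac{38251}{131}} = - \frac{131}{38251}$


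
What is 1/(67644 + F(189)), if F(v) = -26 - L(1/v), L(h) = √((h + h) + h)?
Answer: 4259934/288048217211 + 3*√7/288048217211 ≈ 1.4789e-5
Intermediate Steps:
L(h) = √3*√h (L(h) = √(2*h + h) = √(3*h) = √3*√h)
F(v) = -26 - √3*√(1/v)
1/(67644 + F(189)) = 1/(67644 + (-26 - √3*√(1/189))) = 1/(67644 + (-26 - √3*√21/63)) = 1/(67644 + (-26 - √7/21)) = 1/(67618 - √7/21)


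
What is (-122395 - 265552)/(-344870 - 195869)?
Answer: 387947/540739 ≈ 0.71744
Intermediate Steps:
(-122395 - 265552)/(-344870 - 195869) = -387947/(-540739) = -387947*(-1/540739) = 387947/540739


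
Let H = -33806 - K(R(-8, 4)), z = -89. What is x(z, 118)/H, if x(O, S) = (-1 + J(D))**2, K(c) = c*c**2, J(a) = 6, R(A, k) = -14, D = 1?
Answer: -25/31062 ≈ -0.00080484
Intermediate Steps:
K(c) = c**3
x(O, S) = 25 (x(O, S) = (-1 + 6)**2 = 5**2 = 25)
H = -31062 (H = -33806 - 1*(-14)**3 = -33806 - 1*(-2744) = -33806 + 2744 = -31062)
x(z, 118)/H = 25/(-31062) = 25*(-1/31062) = -25/31062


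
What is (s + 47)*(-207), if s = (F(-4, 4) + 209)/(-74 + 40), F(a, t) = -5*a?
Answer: -283383/34 ≈ -8334.8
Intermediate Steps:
s = -229/34 (s = (-5*(-4) + 209)/(-74 + 40) = (20 + 209)/(-34) = 229*(-1/34) = -229/34 ≈ -6.7353)
(s + 47)*(-207) = (-229/34 + 47)*(-207) = (1369/34)*(-207) = -283383/34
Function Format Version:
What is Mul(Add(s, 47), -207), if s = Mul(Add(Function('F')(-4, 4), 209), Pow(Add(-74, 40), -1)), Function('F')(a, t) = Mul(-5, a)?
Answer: Rational(-283383, 34) ≈ -8334.8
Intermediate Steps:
s = Rational(-229, 34) (s = Mul(Add(Mul(-5, -4), 209), Pow(Add(-74, 40), -1)) = Mul(Add(20, 209), Pow(-34, -1)) = Mul(229, Rational(-1, 34)) = Rational(-229, 34) ≈ -6.7353)
Mul(Add(s, 47), -207) = Mul(Add(Rational(-229, 34), 47), -207) = Mul(Rational(1369, 34), -207) = Rational(-283383, 34)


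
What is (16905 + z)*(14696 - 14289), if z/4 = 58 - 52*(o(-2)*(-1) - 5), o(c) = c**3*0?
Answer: 7398039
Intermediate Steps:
o(c) = 0
z = 1272 (z = 4*(58 - 52*(0*(-1) - 5)) = 4*(58 - 52*(0 - 5)) = 4*(58 - 52*(-5)) = 4*(58 + 260) = 4*318 = 1272)
(16905 + z)*(14696 - 14289) = (16905 + 1272)*(14696 - 14289) = 18177*407 = 7398039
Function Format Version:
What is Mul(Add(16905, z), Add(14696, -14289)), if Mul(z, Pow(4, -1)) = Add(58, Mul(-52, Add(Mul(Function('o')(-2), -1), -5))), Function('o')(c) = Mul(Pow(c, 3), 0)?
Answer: 7398039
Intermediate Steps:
Function('o')(c) = 0
z = 1272 (z = Mul(4, Add(58, Mul(-52, Add(Mul(0, -1), -5)))) = Mul(4, Add(58, Mul(-52, Add(0, -5)))) = Mul(4, Add(58, Mul(-52, -5))) = Mul(4, Add(58, 260)) = Mul(4, 318) = 1272)
Mul(Add(16905, z), Add(14696, -14289)) = Mul(Add(16905, 1272), Add(14696, -14289)) = Mul(18177, 407) = 7398039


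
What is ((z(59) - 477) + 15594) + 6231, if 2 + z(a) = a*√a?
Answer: 21346 + 59*√59 ≈ 21799.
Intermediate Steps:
z(a) = -2 + a^(3/2) (z(a) = -2 + a*√a = -2 + a^(3/2))
((z(59) - 477) + 15594) + 6231 = (((-2 + 59^(3/2)) - 477) + 15594) + 6231 = (((-2 + 59*√59) - 477) + 15594) + 6231 = ((-479 + 59*√59) + 15594) + 6231 = (15115 + 59*√59) + 6231 = 21346 + 59*√59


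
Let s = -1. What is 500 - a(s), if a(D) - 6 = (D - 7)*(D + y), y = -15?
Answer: 366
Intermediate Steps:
a(D) = 6 + (-15 + D)*(-7 + D) (a(D) = 6 + (D - 7)*(D - 15) = 6 + (-7 + D)*(-15 + D) = 6 + (-15 + D)*(-7 + D))
500 - a(s) = 500 - (111 + (-1)**2 - 22*(-1)) = 500 - (111 + 1 + 22) = 500 - 1*134 = 500 - 134 = 366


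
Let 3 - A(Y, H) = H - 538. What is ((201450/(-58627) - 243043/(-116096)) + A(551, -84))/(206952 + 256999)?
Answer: 4244836462761/3157817617438592 ≈ 0.0013442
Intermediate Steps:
A(Y, H) = 541 - H (A(Y, H) = 3 - (H - 538) = 3 - (-538 + H) = 3 + (538 - H) = 541 - H)
((201450/(-58627) - 243043/(-116096)) + A(551, -84))/(206952 + 256999) = ((201450/(-58627) - 243043/(-116096)) + (541 - 1*(-84)))/(206952 + 256999) = ((201450*(-1/58627) - 243043*(-1/116096)) + (541 + 84))/463951 = ((-201450/58627 + 243043/116096) + 625)*(1/463951) = (-9138657239/6806360192 + 625)*(1/463951) = (4244836462761/6806360192)*(1/463951) = 4244836462761/3157817617438592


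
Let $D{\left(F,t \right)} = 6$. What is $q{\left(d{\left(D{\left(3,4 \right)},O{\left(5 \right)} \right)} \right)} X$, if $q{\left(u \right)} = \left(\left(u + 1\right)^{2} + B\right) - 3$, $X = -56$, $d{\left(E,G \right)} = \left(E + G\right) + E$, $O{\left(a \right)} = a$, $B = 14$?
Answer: $-18760$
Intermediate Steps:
$d{\left(E,G \right)} = G + 2 E$
$q{\left(u \right)} = 11 + \left(1 + u\right)^{2}$ ($q{\left(u \right)} = \left(\left(u + 1\right)^{2} + 14\right) - 3 = \left(\left(1 + u\right)^{2} + 14\right) - 3 = \left(14 + \left(1 + u\right)^{2}\right) - 3 = 11 + \left(1 + u\right)^{2}$)
$q{\left(d{\left(D{\left(3,4 \right)},O{\left(5 \right)} \right)} \right)} X = \left(11 + \left(1 + \left(5 + 2 \cdot 6\right)\right)^{2}\right) \left(-56\right) = \left(11 + \left(1 + \left(5 + 12\right)\right)^{2}\right) \left(-56\right) = \left(11 + \left(1 + 17\right)^{2}\right) \left(-56\right) = \left(11 + 18^{2}\right) \left(-56\right) = \left(11 + 324\right) \left(-56\right) = 335 \left(-56\right) = -18760$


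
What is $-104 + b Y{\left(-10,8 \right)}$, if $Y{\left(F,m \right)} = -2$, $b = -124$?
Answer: $144$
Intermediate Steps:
$-104 + b Y{\left(-10,8 \right)} = -104 - -248 = -104 + 248 = 144$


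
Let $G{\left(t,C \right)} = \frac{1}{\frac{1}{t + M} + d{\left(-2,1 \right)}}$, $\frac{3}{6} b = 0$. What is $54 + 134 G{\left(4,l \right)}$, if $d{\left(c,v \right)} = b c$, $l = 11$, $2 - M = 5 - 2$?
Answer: $456$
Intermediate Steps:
$M = -1$ ($M = 2 - \left(5 - 2\right) = 2 - 3 = -1$)
$b = 0$ ($b = 2 \cdot 0 = 0$)
$d{\left(c,v \right)} = 0$ ($d{\left(c,v \right)} = 0 c = 0$)
$G{\left(t,C \right)} = -1 + t$ ($G{\left(t,C \right)} = \frac{1}{\frac{1}{t - 1} + 0} = \frac{1}{\frac{1}{-1 + t} + 0} = \frac{1}{\frac{1}{-1 + t}} = -1 + t$)
$54 + 134 G{\left(4,l \right)} = 54 + 134 \left(-1 + 4\right) = 54 + 134 \cdot 3 = 54 + 402 = 456$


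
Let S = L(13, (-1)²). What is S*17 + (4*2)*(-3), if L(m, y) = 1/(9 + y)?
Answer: -223/10 ≈ -22.300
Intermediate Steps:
S = ⅒ (S = 1/(9 + (-1)²) = 1/(9 + 1) = 1/10 = ⅒ ≈ 0.10000)
S*17 + (4*2)*(-3) = (⅒)*17 + (4*2)*(-3) = 17/10 + 8*(-3) = 17/10 - 24 = -223/10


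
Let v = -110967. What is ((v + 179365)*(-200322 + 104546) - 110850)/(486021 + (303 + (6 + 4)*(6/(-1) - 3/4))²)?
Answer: -26203990792/2165925 ≈ -12098.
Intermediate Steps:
((v + 179365)*(-200322 + 104546) - 110850)/(486021 + (303 + (6 + 4)*(6/(-1) - 3/4))²) = ((-110967 + 179365)*(-200322 + 104546) - 110850)/(486021 + (303 + (6 + 4)*(6/(-1) - 3/4))²) = (68398*(-95776) - 110850)/(486021 + (303 + 10*(6*(-1) - 3*¼))²) = (-6550886848 - 110850)/(486021 + (303 + 10*(-6 - ¾))²) = -6550997698/(486021 + (303 + 10*(-27/4))²) = -6550997698/(486021 + (303 - 135/2)²) = -6550997698/(486021 + (471/2)²) = -6550997698/(486021 + 221841/4) = -6550997698/2165925/4 = -6550997698*4/2165925 = -26203990792/2165925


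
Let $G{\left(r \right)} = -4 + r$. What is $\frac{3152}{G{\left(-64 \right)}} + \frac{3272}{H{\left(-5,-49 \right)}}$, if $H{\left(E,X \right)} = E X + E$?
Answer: $- \frac{16687}{510} \approx -32.72$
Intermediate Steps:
$H{\left(E,X \right)} = E + E X$
$\frac{3152}{G{\left(-64 \right)}} + \frac{3272}{H{\left(-5,-49 \right)}} = \frac{3152}{-4 - 64} + \frac{3272}{\left(-5\right) \left(1 - 49\right)} = \frac{3152}{-68} + \frac{3272}{\left(-5\right) \left(-48\right)} = 3152 \left(- \frac{1}{68}\right) + \frac{3272}{240} = - \frac{788}{17} + 3272 \cdot \frac{1}{240} = - \frac{788}{17} + \frac{409}{30} = - \frac{16687}{510}$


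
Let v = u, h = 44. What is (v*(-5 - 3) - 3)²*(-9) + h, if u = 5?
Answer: -16597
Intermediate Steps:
v = 5
(v*(-5 - 3) - 3)²*(-9) + h = (5*(-5 - 3) - 3)²*(-9) + 44 = (5*(-8) - 3)²*(-9) + 44 = (-40 - 3)²*(-9) + 44 = (-43)²*(-9) + 44 = 1849*(-9) + 44 = -16641 + 44 = -16597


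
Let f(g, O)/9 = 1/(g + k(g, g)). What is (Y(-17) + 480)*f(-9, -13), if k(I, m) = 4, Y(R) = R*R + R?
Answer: -6768/5 ≈ -1353.6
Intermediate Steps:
Y(R) = R + R² (Y(R) = R² + R = R + R²)
f(g, O) = 9/(4 + g) (f(g, O) = 9/(g + 4) = 9/(4 + g))
(Y(-17) + 480)*f(-9, -13) = (-17*(1 - 17) + 480)*(9/(4 - 9)) = (-17*(-16) + 480)*(9/(-5)) = (272 + 480)*(9*(-⅕)) = 752*(-9/5) = -6768/5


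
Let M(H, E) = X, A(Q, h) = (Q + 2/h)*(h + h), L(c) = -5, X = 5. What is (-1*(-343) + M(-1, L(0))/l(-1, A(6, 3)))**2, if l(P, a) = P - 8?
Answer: 9498724/81 ≈ 1.1727e+5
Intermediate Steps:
A(Q, h) = 2*h*(Q + 2/h) (A(Q, h) = (Q + 2/h)*(2*h) = 2*h*(Q + 2/h))
M(H, E) = 5
l(P, a) = -8 + P
(-1*(-343) + M(-1, L(0))/l(-1, A(6, 3)))**2 = (-1*(-343) + 5/(-8 - 1))**2 = (343 + 5/(-9))**2 = (343 + 5*(-1/9))**2 = (343 - 5/9)**2 = (3082/9)**2 = 9498724/81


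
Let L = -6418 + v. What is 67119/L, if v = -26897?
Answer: -22373/11105 ≈ -2.0147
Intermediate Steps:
L = -33315 (L = -6418 - 26897 = -33315)
67119/L = 67119/(-33315) = 67119*(-1/33315) = -22373/11105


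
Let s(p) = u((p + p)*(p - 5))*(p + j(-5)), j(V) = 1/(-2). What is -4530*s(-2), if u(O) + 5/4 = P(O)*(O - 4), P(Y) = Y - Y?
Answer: -56625/4 ≈ -14156.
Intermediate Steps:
P(Y) = 0
j(V) = -1/2
u(O) = -5/4 (u(O) = -5/4 + 0*(O - 4) = -5/4 + 0*(-4 + O) = -5/4 + 0 = -5/4)
s(p) = 5/8 - 5*p/4 (s(p) = -5*(p - 1/2)/4 = -5*(-1/2 + p)/4 = 5/8 - 5*p/4)
-4530*s(-2) = -4530*(5/8 - 5/4*(-2)) = -4530*(5/8 + 5/2) = -4530*25/8 = -56625/4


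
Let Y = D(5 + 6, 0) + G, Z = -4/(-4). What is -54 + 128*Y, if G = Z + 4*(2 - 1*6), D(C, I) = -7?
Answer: -2870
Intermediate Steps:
Z = 1 (Z = -4*(-¼) = 1)
G = -15 (G = 1 + 4*(2 - 1*6) = 1 + 4*(2 - 6) = 1 + 4*(-4) = 1 - 16 = -15)
Y = -22 (Y = -7 - 15 = -22)
-54 + 128*Y = -54 + 128*(-22) = -54 - 2816 = -2870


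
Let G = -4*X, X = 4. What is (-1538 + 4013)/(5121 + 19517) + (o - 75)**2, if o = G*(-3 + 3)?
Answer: 138591225/24638 ≈ 5625.1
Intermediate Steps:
G = -16 (G = -4*4 = -16)
o = 0 (o = -16*(-3 + 3) = -16*0 = 0)
(-1538 + 4013)/(5121 + 19517) + (o - 75)**2 = (-1538 + 4013)/(5121 + 19517) + (0 - 75)**2 = 2475/24638 + (-75)**2 = 2475*(1/24638) + 5625 = 2475/24638 + 5625 = 138591225/24638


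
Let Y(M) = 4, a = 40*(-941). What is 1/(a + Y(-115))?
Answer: -1/37636 ≈ -2.6570e-5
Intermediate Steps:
a = -37640
1/(a + Y(-115)) = 1/(-37640 + 4) = 1/(-37636) = -1/37636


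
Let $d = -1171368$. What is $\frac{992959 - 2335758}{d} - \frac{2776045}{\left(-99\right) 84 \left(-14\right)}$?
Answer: $- \frac{651396517}{28698516} \approx -22.698$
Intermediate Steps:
$\frac{992959 - 2335758}{d} - \frac{2776045}{\left(-99\right) 84 \left(-14\right)} = \frac{992959 - 2335758}{-1171368} - \frac{2776045}{\left(-99\right) 84 \left(-14\right)} = \left(992959 - 2335758\right) \left(- \frac{1}{1171368}\right) - \frac{2776045}{\left(-8316\right) \left(-14\right)} = \left(-1342799\right) \left(- \frac{1}{1171368}\right) - \frac{2776045}{116424} = \frac{1342799}{1171368} - \frac{2776045}{116424} = - \frac{651396517}{28698516}$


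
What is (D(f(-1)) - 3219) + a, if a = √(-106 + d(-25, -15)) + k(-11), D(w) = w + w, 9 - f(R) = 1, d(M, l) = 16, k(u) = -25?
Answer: -3228 + 3*I*√10 ≈ -3228.0 + 9.4868*I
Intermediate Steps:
f(R) = 8 (f(R) = 9 - 1*1 = 9 - 1 = 8)
D(w) = 2*w
a = -25 + 3*I*√10 (a = √(-106 + 16) - 25 = √(-90) - 25 = 3*I*√10 - 25 = -25 + 3*I*√10 ≈ -25.0 + 9.4868*I)
(D(f(-1)) - 3219) + a = (2*8 - 3219) + (-25 + 3*I*√10) = (16 - 3219) + (-25 + 3*I*√10) = -3203 + (-25 + 3*I*√10) = -3228 + 3*I*√10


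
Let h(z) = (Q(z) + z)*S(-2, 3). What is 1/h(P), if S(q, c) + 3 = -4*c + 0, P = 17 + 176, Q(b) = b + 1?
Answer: -1/5805 ≈ -0.00017227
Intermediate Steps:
Q(b) = 1 + b
P = 193
S(q, c) = -3 - 4*c (S(q, c) = -3 + (-4*c + 0) = -3 - 4*c)
h(z) = -15 - 30*z (h(z) = ((1 + z) + z)*(-3 - 4*3) = (1 + 2*z)*(-3 - 12) = (1 + 2*z)*(-15) = -15 - 30*z)
1/h(P) = 1/(-15 - 30*193) = 1/(-15 - 5790) = 1/(-5805) = -1/5805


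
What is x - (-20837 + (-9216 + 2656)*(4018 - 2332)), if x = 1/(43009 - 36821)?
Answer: 68569209437/6188 ≈ 1.1081e+7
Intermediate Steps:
x = 1/6188 ≈ 0.00016160
x - (-20837 + (-9216 + 2656)*(4018 - 2332)) = 1/6188 - (-20837 + (-9216 + 2656)*(4018 - 2332)) = 1/6188 - (-20837 - 6560*1686) = 1/6188 - (-20837 - 11060160) = 1/6188 - 1*(-11080997) = 1/6188 + 11080997 = 68569209437/6188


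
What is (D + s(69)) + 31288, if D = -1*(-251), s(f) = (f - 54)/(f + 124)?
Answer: 6087042/193 ≈ 31539.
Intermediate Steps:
s(f) = (-54 + f)/(124 + f)
D = 251
(D + s(69)) + 31288 = (251 + (-54 + 69)/(124 + 69)) + 31288 = (251 + 15/193) + 31288 = 48458/193 + 31288 = 6087042/193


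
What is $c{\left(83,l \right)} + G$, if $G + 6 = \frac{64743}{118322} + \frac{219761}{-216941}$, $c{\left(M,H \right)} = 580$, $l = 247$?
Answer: $\frac{14721987433269}{25668893002} \approx 573.53$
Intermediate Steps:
$G = - \frac{165970507891}{25668893002}$ ($G = -6 + \left(\frac{64743}{118322} + \frac{219761}{-216941}\right) = -6 + \left(64743 \cdot \frac{1}{118322} + 219761 \left(- \frac{1}{216941}\right)\right) = -6 + \left(\frac{64743}{118322} - \frac{219761}{216941}\right) = -6 - \frac{11957149879}{25668893002} = - \frac{165970507891}{25668893002} \approx -6.4658$)
$c{\left(83,l \right)} + G = 580 - \frac{165970507891}{25668893002} = \frac{14721987433269}{25668893002}$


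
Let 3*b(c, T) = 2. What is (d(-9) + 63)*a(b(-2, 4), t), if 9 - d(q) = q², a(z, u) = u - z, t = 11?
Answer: -93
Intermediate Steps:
b(c, T) = ⅔ (b(c, T) = (⅓)*2 = ⅔)
d(q) = 9 - q²
(d(-9) + 63)*a(b(-2, 4), t) = ((9 - 1*(-9)²) + 63)*(11 - 1*⅔) = ((9 - 1*81) + 63)*(11 - ⅔) = ((9 - 81) + 63)*(31/3) = (-72 + 63)*(31/3) = -9*31/3 = -93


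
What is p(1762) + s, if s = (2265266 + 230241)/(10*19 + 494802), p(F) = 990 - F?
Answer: -379638317/494992 ≈ -766.96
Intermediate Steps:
s = 2495507/494992 (s = 2495507/(190 + 494802) = 2495507/494992 ≈ 5.0415)
p(1762) + s = (990 - 1*1762) + 2495507/494992 = (990 - 1762) + 2495507/494992 = -772 + 2495507/494992 = -379638317/494992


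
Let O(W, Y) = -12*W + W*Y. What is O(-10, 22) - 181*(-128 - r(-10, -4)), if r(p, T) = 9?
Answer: 24697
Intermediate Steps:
O(-10, 22) - 181*(-128 - r(-10, -4)) = -10*(-12 + 22) - 181*(-128 - 1*9) = -10*10 - 181*(-128 - 9) = -100 - 181*(-137) = -100 + 24797 = 24697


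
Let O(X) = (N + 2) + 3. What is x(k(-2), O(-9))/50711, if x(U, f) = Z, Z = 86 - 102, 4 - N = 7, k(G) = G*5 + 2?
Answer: -16/50711 ≈ -0.00031551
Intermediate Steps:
k(G) = 2 + 5*G (k(G) = 5*G + 2 = 2 + 5*G)
N = -3 (N = 4 - 1*7 = 4 - 7 = -3)
O(X) = 2 (O(X) = (-3 + 2) + 3 = -1 + 3 = 2)
Z = -16
x(U, f) = -16
x(k(-2), O(-9))/50711 = -16/50711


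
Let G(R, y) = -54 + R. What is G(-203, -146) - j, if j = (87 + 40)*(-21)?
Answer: 2410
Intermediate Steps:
j = -2667 (j = 127*(-21) = -2667)
G(-203, -146) - j = (-54 - 203) - 1*(-2667) = -257 + 2667 = 2410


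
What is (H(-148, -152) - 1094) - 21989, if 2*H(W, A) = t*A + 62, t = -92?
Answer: -16060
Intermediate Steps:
H(W, A) = 31 - 46*A (H(W, A) = (-92*A + 62)/2 = (62 - 92*A)/2 = 31 - 46*A)
(H(-148, -152) - 1094) - 21989 = ((31 - 46*(-152)) - 1094) - 21989 = ((31 + 6992) - 1094) - 21989 = (7023 - 1094) - 21989 = 5929 - 21989 = -16060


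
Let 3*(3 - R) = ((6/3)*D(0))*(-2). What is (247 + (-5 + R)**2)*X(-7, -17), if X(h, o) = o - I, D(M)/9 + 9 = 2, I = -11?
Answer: -45858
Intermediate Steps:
D(M) = -63 (D(M) = -81 + 9*2 = -81 + 18 = -63)
R = -81 (R = 3 - (6/3)*(-63)*(-2)/3 = 3 - (6*(1/3))*(-63)*(-2)/3 = 3 - 2*(-63)*(-2)/3 = 3 - (-42)*(-2) = 3 - 1/3*252 = 3 - 84 = -81)
X(h, o) = 11 + o (X(h, o) = o - 1*(-11) = o + 11 = 11 + o)
(247 + (-5 + R)**2)*X(-7, -17) = (247 + (-5 - 81)**2)*(11 - 17) = (247 + (-86)**2)*(-6) = (247 + 7396)*(-6) = 7643*(-6) = -45858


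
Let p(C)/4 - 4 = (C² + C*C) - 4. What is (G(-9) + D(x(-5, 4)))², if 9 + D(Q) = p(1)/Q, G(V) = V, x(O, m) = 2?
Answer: 196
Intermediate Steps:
p(C) = 8*C² (p(C) = 16 + 4*((C² + C*C) - 4) = 16 + 4*((C² + C²) - 4) = 16 + 4*(2*C² - 4) = 16 + 4*(-4 + 2*C²) = 16 + (-16 + 8*C²) = 8*C²)
D(Q) = -9 + 8/Q (D(Q) = -9 + (8*1²)/Q = -9 + (8*1)/Q = -9 + 8/Q)
(G(-9) + D(x(-5, 4)))² = (-9 + (-9 + 8/2))² = (-9 + (-9 + 8*(½)))² = (-9 + (-9 + 4))² = (-9 - 5)² = (-14)² = 196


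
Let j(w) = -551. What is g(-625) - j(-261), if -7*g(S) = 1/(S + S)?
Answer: 4821251/8750 ≈ 551.00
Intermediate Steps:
g(S) = -1/(14*S) (g(S) = -1/(7*(S + S)) = -1/(2*S)/7 = -1/(14*S))
g(-625) - j(-261) = -1/14/(-625) - 1*(-551) = -1/14*(-1/625) + 551 = 1/8750 + 551 = 4821251/8750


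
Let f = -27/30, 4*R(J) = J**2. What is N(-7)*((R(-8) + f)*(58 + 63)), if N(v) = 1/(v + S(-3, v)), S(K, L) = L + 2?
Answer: -18271/120 ≈ -152.26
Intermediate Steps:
S(K, L) = 2 + L
N(v) = 1/(2 + 2*v) (N(v) = 1/(v + (2 + v)) = 1/(2 + 2*v))
R(J) = J**2/4
f = -9/10 (f = -27*1/30 = -9/10 ≈ -0.90000)
N(-7)*((R(-8) + f)*(58 + 63)) = (1/(2*(1 - 7)))*(((1/4)*(-8)**2 - 9/10)*(58 + 63)) = ((1/2)/(-6))*(((1/4)*64 - 9/10)*121) = ((1/2)*(-1/6))*((16 - 9/10)*121) = -151*121/120 = -1/12*18271/10 = -18271/120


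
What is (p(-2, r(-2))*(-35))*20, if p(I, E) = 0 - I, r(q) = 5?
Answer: -1400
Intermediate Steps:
p(I, E) = -I
(p(-2, r(-2))*(-35))*20 = (-1*(-2)*(-35))*20 = (2*(-35))*20 = -70*20 = -1400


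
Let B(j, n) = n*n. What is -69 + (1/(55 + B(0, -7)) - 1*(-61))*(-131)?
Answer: -838371/104 ≈ -8061.3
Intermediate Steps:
B(j, n) = n²
-69 + (1/(55 + B(0, -7)) - 1*(-61))*(-131) = -69 + (1/(55 + (-7)²) - 1*(-61))*(-131) = -69 + (1/(55 + 49) + 61)*(-131) = -69 + (1/104 + 61)*(-131) = -69 + (6345/104)*(-131) = -69 - 831195/104 = -838371/104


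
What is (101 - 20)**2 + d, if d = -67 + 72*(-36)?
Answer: 3902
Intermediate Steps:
d = -2659 (d = -67 - 2592 = -2659)
(101 - 20)**2 + d = (101 - 20)**2 - 2659 = 81**2 - 2659 = 6561 - 2659 = 3902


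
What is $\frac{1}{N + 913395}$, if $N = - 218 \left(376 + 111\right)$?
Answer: $\frac{1}{807229} \approx 1.2388 \cdot 10^{-6}$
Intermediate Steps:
$N = -106166$ ($N = \left(-218\right) 487 = -106166$)
$\frac{1}{N + 913395} = \frac{1}{-106166 + 913395} = \frac{1}{807229}$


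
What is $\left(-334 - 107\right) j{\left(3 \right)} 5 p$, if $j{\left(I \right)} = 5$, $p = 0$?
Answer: $0$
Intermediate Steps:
$\left(-334 - 107\right) j{\left(3 \right)} 5 p = \left(-334 - 107\right) 5 \cdot 5 \cdot 0 = - 441 \cdot 25 \cdot 0 = \left(-441\right) 0 = 0$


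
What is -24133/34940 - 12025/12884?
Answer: -45692692/28135435 ≈ -1.6240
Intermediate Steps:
-24133/34940 - 12025/12884 = -45692692/28135435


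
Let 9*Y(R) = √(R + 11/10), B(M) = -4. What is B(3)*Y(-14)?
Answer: -2*I*√1290/45 ≈ -1.5963*I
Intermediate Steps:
Y(R) = √(11/10 + R)/9 (Y(R) = √(R + 11/10)/9 = √(11/10 + R)/9)
B(3)*Y(-14) = -2*√(110 + 100*(-14))/45 = -2*√(110 - 1400)/45 = -2*√(-1290)/45 = -2*I*√1290/45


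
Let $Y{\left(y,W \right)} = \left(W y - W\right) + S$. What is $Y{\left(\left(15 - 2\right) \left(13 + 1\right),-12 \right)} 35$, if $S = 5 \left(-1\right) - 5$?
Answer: $-76370$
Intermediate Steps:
$S = -10$ ($S = -5 - 5 = -10$)
$Y{\left(y,W \right)} = -10 - W + W y$ ($Y{\left(y,W \right)} = \left(W y - W\right) - 10 = \left(- W + W y\right) - 10 = -10 - W + W y$)
$Y{\left(\left(15 - 2\right) \left(13 + 1\right),-12 \right)} 35 = \left(-10 - -12 - 12 \left(15 - 2\right) \left(13 + 1\right)\right) 35 = \left(-10 + 12 - 12 \cdot 13 \cdot 14\right) 35 = \left(-10 + 12 - 2184\right) 35 = \left(-2182\right) 35 = -76370$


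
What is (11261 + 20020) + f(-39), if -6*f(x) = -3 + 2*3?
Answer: 62561/2 ≈ 31281.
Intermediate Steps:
f(x) = -½ (f(x) = -(-3 + 2*3)/6 = -(-3 + 6)/6 = -⅙*3 = -½)
(11261 + 20020) + f(-39) = (11261 + 20020) - ½ = 31281 - ½ = 62561/2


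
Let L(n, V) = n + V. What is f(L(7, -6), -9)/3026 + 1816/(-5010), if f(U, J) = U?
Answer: -2745103/7580130 ≈ -0.36214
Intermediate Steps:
L(n, V) = V + n
f(L(7, -6), -9)/3026 + 1816/(-5010) = (-6 + 7)/3026 + 1816/(-5010) = 1*(1/3026) + 1816*(-1/5010) = 1/3026 - 908/2505 = -2745103/7580130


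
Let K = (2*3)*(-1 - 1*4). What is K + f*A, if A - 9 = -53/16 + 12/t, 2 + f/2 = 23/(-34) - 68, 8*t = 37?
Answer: -12083829/10064 ≈ -1200.7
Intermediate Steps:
t = 37/8 (t = (1/8)*37 = 37/8 ≈ 4.6250)
f = -2403/17 (f = -4 + 2*(23/(-34) - 68) = -4 + 2*(23*(-1/34) - 68) = -4 + 2*(-23/34 - 68) = -4 + 2*(-2335/34) = -4 - 2335/17 = -2403/17 ≈ -141.35)
A = 4903/592 (A = 9 + (-53/16 + 12/(37/8)) = 9 + (-53*1/16 + 12*(8/37)) = 9 + (-53/16 + 96/37) = 9 - 425/592 = 4903/592 ≈ 8.2821)
K = -30 (K = 6*(-1 - 4) = 6*(-5) = -30)
K + f*A = -30 - 2403/17*4903/592 = -30 - 11781909/10064 = -12083829/10064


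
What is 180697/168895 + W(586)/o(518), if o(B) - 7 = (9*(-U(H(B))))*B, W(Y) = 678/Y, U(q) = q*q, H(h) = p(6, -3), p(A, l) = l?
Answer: 2221005759766/2075997044485 ≈ 1.0699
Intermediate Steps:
H(h) = -3
U(q) = q²
o(B) = 7 - 81*B (o(B) = 7 + (9*(-1*(-3)²))*B = 7 + (9*(-1*9))*B = 7 + (9*(-9))*B = 7 - 81*B)
180697/168895 + W(586)/o(518) = 180697/168895 + (678/586)/(7 - 81*518) = 180697*(1/168895) + (678*(1/586))/(7 - 41958) = 180697/168895 + (339/293)/(-41951) = 180697/168895 + (339/293)*(-1/41951) = 180697/168895 - 339/12291643 = 2221005759766/2075997044485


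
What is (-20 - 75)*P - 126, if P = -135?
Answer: 12699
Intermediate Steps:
(-20 - 75)*P - 126 = (-20 - 75)*(-135) - 126 = -95*(-135) - 126 = 12825 - 126 = 12699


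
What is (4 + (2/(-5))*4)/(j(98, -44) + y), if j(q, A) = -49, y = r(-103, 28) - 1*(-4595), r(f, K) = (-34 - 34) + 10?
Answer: 1/1870 ≈ 0.00053476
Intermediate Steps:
r(f, K) = -58 (r(f, K) = -68 + 10 = -58)
y = 4537 (y = -58 - 1*(-4595) = -58 + 4595 = 4537)
(4 + (2/(-5))*4)/(j(98, -44) + y) = (4 + (2/(-5))*4)/(-49 + 4537) = (4 + (2*(-1/5))*4)/4488 = (4 - 2/5*4)/4488 = (4 - 8/5)/4488 = (1/4488)*(12/5) = 1/1870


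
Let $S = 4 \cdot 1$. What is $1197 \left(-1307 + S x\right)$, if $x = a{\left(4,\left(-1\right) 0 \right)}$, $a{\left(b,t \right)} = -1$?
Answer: $-1569267$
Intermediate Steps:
$S = 4$
$x = -1$
$1197 \left(-1307 + S x\right) = 1197 \left(-1307 + 4 \left(-1\right)\right) = 1197 \left(-1307 - 4\right) = 1197 \left(-1311\right) = -1569267$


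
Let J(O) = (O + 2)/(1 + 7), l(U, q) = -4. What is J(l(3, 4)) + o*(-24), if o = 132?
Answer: -12673/4 ≈ -3168.3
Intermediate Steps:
J(O) = ¼ + O/8 (J(O) = (2 + O)/8 = (2 + O)*(⅛) = ¼ + O/8)
J(l(3, 4)) + o*(-24) = (¼ + (⅛)*(-4)) + 132*(-24) = (¼ - ½) - 3168 = -¼ - 3168 = -12673/4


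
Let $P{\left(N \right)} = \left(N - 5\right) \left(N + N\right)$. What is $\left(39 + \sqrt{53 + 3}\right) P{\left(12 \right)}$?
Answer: $6552 + 336 \sqrt{14} \approx 7809.2$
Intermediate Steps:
$P{\left(N \right)} = 2 N \left(-5 + N\right)$ ($P{\left(N \right)} = \left(-5 + N\right) 2 N = 2 N \left(-5 + N\right)$)
$\left(39 + \sqrt{53 + 3}\right) P{\left(12 \right)} = \left(39 + \sqrt{53 + 3}\right) 2 \cdot 12 \left(-5 + 12\right) = \left(39 + \sqrt{56}\right) 2 \cdot 12 \cdot 7 = \left(39 + 2 \sqrt{14}\right) 168 = 6552 + 336 \sqrt{14}$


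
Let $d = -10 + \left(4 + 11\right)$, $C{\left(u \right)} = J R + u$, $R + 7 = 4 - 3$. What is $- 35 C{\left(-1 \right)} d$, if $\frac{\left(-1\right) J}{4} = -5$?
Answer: $21175$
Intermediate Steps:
$J = 20$ ($J = \left(-4\right) \left(-5\right) = 20$)
$R = -6$ ($R = -7 + \left(4 - 3\right) = -7 + 1 = -6$)
$C{\left(u \right)} = -120 + u$ ($C{\left(u \right)} = 20 \left(-6\right) + u = -120 + u$)
$d = 5$ ($d = -10 + 15 = 5$)
$- 35 C{\left(-1 \right)} d = - 35 \left(-120 - 1\right) 5 = \left(-35\right) \left(-121\right) 5 = 4235 \cdot 5 = 21175$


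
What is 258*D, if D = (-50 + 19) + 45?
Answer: 3612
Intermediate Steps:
D = 14 (D = -31 + 45 = 14)
258*D = 258*14 = 3612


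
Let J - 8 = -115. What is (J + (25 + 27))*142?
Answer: -7810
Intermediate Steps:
J = -107 (J = 8 - 115 = -107)
(J + (25 + 27))*142 = (-107 + (25 + 27))*142 = (-107 + 52)*142 = -55*142 = -7810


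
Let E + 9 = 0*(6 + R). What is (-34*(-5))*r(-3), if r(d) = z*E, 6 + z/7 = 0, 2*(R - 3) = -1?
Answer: 64260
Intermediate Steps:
R = 5/2 (R = 3 + (½)*(-1) = 3 - ½ = 5/2 ≈ 2.5000)
z = -42 (z = -42 + 7*0 = -42 + 0 = -42)
E = -9 (E = -9 + 0*(6 + 5/2) = -9 + 0*(17/2) = -9 + 0 = -9)
r(d) = 378 (r(d) = -42*(-9) = 378)
(-34*(-5))*r(-3) = -34*(-5)*378 = 170*378 = 64260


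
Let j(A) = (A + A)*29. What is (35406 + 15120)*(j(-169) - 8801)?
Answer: -939935178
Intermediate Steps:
j(A) = 58*A (j(A) = (2*A)*29 = 58*A)
(35406 + 15120)*(j(-169) - 8801) = (35406 + 15120)*(58*(-169) - 8801) = 50526*(-9802 - 8801) = 50526*(-18603) = -939935178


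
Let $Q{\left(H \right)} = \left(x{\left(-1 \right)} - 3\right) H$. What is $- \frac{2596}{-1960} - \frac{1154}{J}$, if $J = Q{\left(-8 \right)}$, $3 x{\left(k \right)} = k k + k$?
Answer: $- \frac{137471}{2940} \approx -46.759$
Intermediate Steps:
$x{\left(k \right)} = \frac{k}{3} + \frac{k^{2}}{3}$ ($x{\left(k \right)} = \frac{k k + k}{3} = \frac{k^{2} + k}{3} = \frac{k + k^{2}}{3} = \frac{k}{3} + \frac{k^{2}}{3}$)
$Q{\left(H \right)} = - 3 H$ ($Q{\left(H \right)} = \left(\frac{1}{3} \left(-1\right) \left(1 - 1\right) - 3\right) H = \left(\frac{1}{3} \left(-1\right) 0 - 3\right) H = \left(0 - 3\right) H = - 3 H$)
$J = 24$ ($J = \left(-3\right) \left(-8\right) = 24$)
$- \frac{2596}{-1960} - \frac{1154}{J} = - \frac{2596}{-1960} - \frac{1154}{24} = \left(-2596\right) \left(- \frac{1}{1960}\right) - \frac{577}{12} = \frac{649}{490} - \frac{577}{12} = - \frac{137471}{2940}$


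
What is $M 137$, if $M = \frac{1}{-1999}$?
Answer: $- \frac{137}{1999} \approx -0.068534$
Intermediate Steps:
$M = - \frac{1}{1999} \approx -0.00050025$
$M 137 = \left(- \frac{1}{1999}\right) 137 = - \frac{137}{1999}$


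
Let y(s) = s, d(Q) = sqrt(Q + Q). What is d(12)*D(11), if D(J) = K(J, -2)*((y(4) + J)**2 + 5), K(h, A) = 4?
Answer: 1840*sqrt(6) ≈ 4507.1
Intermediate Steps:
d(Q) = sqrt(2)*sqrt(Q) (d(Q) = sqrt(2*Q) = sqrt(2)*sqrt(Q))
D(J) = 20 + 4*(4 + J)**2 (D(J) = 4*((4 + J)**2 + 5) = 4*(5 + (4 + J)**2) = 20 + 4*(4 + J)**2)
d(12)*D(11) = (sqrt(2)*sqrt(12))*(20 + 4*(4 + 11)**2) = (sqrt(2)*(2*sqrt(3)))*(20 + 4*15**2) = (2*sqrt(6))*(20 + 4*225) = (2*sqrt(6))*(20 + 900) = (2*sqrt(6))*920 = 1840*sqrt(6)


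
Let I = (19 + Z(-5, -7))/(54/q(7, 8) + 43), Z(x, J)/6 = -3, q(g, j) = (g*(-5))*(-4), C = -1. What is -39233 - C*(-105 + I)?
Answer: -119469436/3037 ≈ -39338.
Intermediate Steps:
q(g, j) = 20*g (q(g, j) = -5*g*(-4) = 20*g)
Z(x, J) = -18 (Z(x, J) = 6*(-3) = -18)
I = 70/3037 (I = (19 - 18)/(54/((20*7)) + 43) = 1/(54/140 + 43) = 1/(54*(1/140) + 43) = 1/(27/70 + 43) = 1/(3037/70) = 1*(70/3037) = 70/3037 ≈ 0.023049)
-39233 - C*(-105 + I) = -39233 - (-1)*(-105 + 70/3037) = -39233 - (-1)*(-318815)/3037 = -39233 - 1*318815/3037 = -39233 - 318815/3037 = -119469436/3037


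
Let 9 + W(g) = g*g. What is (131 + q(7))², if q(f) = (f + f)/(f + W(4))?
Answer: 17424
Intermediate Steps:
W(g) = -9 + g² (W(g) = -9 + g*g = -9 + g²)
q(f) = 2*f/(7 + f) (q(f) = (f + f)/(f + (-9 + 4²)) = (2*f)/(f + (-9 + 16)) = (2*f)/(f + 7) = (2*f)/(7 + f) = 2*f/(7 + f))
(131 + q(7))² = (131 + 2*7/(7 + 7))² = (131 + 2*7/14)² = (131 + 2*7*(1/14))² = (131 + 1)² = 132² = 17424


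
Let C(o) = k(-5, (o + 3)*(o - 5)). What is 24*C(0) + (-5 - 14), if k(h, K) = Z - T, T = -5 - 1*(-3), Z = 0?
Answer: 29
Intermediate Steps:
T = -2 (T = -5 + 3 = -2)
k(h, K) = 2 (k(h, K) = 0 - 1*(-2) = 0 + 2 = 2)
C(o) = 2
24*C(0) + (-5 - 14) = 24*2 + (-5 - 14) = 48 - 19 = 29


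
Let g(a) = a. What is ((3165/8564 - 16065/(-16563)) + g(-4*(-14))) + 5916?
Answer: 282430506553/47281844 ≈ 5973.3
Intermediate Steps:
((3165/8564 - 16065/(-16563)) + g(-4*(-14))) + 5916 = ((3165/8564 - 16065/(-16563)) - 4*(-14)) + 5916 = ((3165*(1/8564) - 16065*(-1/16563)) + 56) + 5916 = ((3165/8564 + 5355/5521) + 56) + 5916 = (63334185/47281844 + 56) + 5916 = 2711117449/47281844 + 5916 = 282430506553/47281844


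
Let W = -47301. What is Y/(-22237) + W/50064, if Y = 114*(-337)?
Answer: 290508805/371091056 ≈ 0.78285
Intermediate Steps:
Y = -38418
Y/(-22237) + W/50064 = -38418/(-22237) - 47301/50064 = -38418*(-1/22237) - 47301*1/50064 = 38418/22237 - 15767/16688 = 290508805/371091056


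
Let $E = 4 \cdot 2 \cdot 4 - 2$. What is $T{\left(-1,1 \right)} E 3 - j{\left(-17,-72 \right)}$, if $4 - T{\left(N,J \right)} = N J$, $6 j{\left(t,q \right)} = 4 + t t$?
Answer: $\frac{2407}{6} \approx 401.17$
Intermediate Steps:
$j{\left(t,q \right)} = \frac{2}{3} + \frac{t^{2}}{6}$ ($j{\left(t,q \right)} = \frac{4 + t t}{6} = \frac{4 + t^{2}}{6} = \frac{2}{3} + \frac{t^{2}}{6}$)
$E = 30$ ($E = 8 \cdot 4 - 2 = 32 - 2 = 30$)
$T{\left(N,J \right)} = 4 - J N$ ($T{\left(N,J \right)} = 4 - N J = 4 - J N$)
$T{\left(-1,1 \right)} E 3 - j{\left(-17,-72 \right)} = \left(4 - 1 \left(-1\right)\right) 30 \cdot 3 - \left(\frac{2}{3} + \frac{\left(-17\right)^{2}}{6}\right) = \left(4 + 1\right) 30 \cdot 3 - \left(\frac{2}{3} + \frac{1}{6} \cdot 289\right) = 5 \cdot 30 \cdot 3 - \left(\frac{2}{3} + \frac{289}{6}\right) = 150 \cdot 3 - \frac{293}{6} = 450 - \frac{293}{6} = \frac{2407}{6}$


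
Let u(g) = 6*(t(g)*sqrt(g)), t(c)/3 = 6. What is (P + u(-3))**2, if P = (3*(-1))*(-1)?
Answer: -34983 + 648*I*sqrt(3) ≈ -34983.0 + 1122.4*I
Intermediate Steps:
t(c) = 18 (t(c) = 3*6 = 18)
P = 3 (P = -3*(-1) = 3)
u(g) = 108*sqrt(g) (u(g) = 6*(18*sqrt(g)) = 108*sqrt(g))
(P + u(-3))**2 = (3 + 108*sqrt(-3))**2 = (3 + 108*(I*sqrt(3)))**2 = (3 + 108*I*sqrt(3))**2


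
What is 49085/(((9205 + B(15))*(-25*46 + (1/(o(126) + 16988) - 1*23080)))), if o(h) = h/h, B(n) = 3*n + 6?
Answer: -833905065/3810171949064 ≈ -0.00021886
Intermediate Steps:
B(n) = 6 + 3*n
o(h) = 1
49085/(((9205 + B(15))*(-25*46 + (1/(o(126) + 16988) - 1*23080)))) = 49085/(((9205 + (6 + 3*15))*(-25*46 + (1/(1 + 16988) - 1*23080)))) = 49085/(((9205 + (6 + 45))*(-1150 + (1/16989 - 23080)))) = 49085/(((9205 + 51)*(-1150 + (1/16989 - 23080)))) = 49085/((9256*(-1150 - 392106119/16989))) = 49085/((9256*(-411643469/16989))) = 49085/(-3810171949064/16989) = 49085*(-16989/3810171949064) = -833905065/3810171949064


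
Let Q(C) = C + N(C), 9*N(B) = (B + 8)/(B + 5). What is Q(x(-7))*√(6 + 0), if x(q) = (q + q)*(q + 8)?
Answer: -376*√6/27 ≈ -34.111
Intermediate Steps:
N(B) = (8 + B)/(9*(5 + B)) (N(B) = ((B + 8)/(B + 5))/9 = ((8 + B)/(5 + B))/9 = (8 + B)/(9*(5 + B)))
x(q) = 2*q*(8 + q) (x(q) = (2*q)*(8 + q) = 2*q*(8 + q))
Q(C) = C + (8 + C)/(9*(5 + C))
Q(x(-7))*√(6 + 0) = ((8 + 2*(-7)*(8 - 7) + 9*(2*(-7)*(8 - 7))*(5 + 2*(-7)*(8 - 7)))/(9*(5 + 2*(-7)*(8 - 7))))*√(6 + 0) = ((8 + 2*(-7)*1 + 9*(2*(-7)*1)*(5 + 2*(-7)*1))/(9*(5 + 2*(-7)*1)))*√6 = ((8 - 14 + 9*(-14)*(5 - 14))/(9*(5 - 14)))*√6 = ((⅑)*(8 - 14 + 9*(-14)*(-9))/(-9))*√6 = ((⅑)*(-⅑)*(8 - 14 + 1134))*√6 = ((⅑)*(-⅑)*1128)*√6 = -376*√6/27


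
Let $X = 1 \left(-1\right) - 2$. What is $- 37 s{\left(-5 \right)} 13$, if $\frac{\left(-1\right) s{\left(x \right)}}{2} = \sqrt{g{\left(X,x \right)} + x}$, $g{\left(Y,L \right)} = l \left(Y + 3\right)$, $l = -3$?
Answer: $962 i \sqrt{5} \approx 2151.1 i$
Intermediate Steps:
$X = -3$ ($X = -1 - 2 = -3$)
$g{\left(Y,L \right)} = -9 - 3 Y$ ($g{\left(Y,L \right)} = - 3 \left(Y + 3\right) = - 3 \left(3 + Y\right) = -9 - 3 Y$)
$s{\left(x \right)} = - 2 \sqrt{x}$ ($s{\left(x \right)} = - 2 \sqrt{\left(-9 - -9\right) + x} = - 2 \sqrt{\left(-9 + 9\right) + x} = - 2 \sqrt{0 + x} = - 2 \sqrt{x}$)
$- 37 s{\left(-5 \right)} 13 = - 37 \left(- 2 \sqrt{-5}\right) 13 = - 37 \left(- 2 i \sqrt{5}\right) 13 = 74 i \sqrt{5} \cdot 13 = 962 i \sqrt{5}$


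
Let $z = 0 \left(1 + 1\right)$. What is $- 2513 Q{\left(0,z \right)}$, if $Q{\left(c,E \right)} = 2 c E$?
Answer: $0$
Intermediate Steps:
$z = 0$ ($z = 0 \cdot 2 = 0$)
$Q{\left(c,E \right)} = 2 E c$
$- 2513 Q{\left(0,z \right)} = - 2513 \cdot 2 \cdot 0 \cdot 0 = \left(-2513\right) 0 = 0$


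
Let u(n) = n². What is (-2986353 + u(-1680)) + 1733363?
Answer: 1569410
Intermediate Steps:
(-2986353 + u(-1680)) + 1733363 = (-2986353 + (-1680)²) + 1733363 = (-2986353 + 2822400) + 1733363 = -163953 + 1733363 = 1569410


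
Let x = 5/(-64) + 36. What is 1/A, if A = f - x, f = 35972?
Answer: 64/2299909 ≈ 2.7827e-5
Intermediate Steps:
x = 2299/64 (x = -1/64*5 + 36 = -5/64 + 36 = 2299/64 ≈ 35.922)
A = 2299909/64 (A = 35972 - 1*2299/64 = 35972 - 2299/64 = 2299909/64 ≈ 35936.)
1/A = 1/(2299909/64) = 64/2299909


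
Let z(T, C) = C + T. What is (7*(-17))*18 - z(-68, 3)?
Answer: -2077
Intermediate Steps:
(7*(-17))*18 - z(-68, 3) = (7*(-17))*18 - (3 - 68) = -119*18 - 1*(-65) = -2142 + 65 = -2077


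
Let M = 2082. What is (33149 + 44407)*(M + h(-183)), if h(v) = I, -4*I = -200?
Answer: 165349392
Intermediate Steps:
I = 50 (I = -1/4*(-200) = 50)
h(v) = 50
(33149 + 44407)*(M + h(-183)) = (33149 + 44407)*(2082 + 50) = 77556*2132 = 165349392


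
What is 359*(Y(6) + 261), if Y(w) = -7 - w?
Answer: 89032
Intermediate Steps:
359*(Y(6) + 261) = 359*((-7 - 1*6) + 261) = 359*((-7 - 6) + 261) = 359*(-13 + 261) = 359*248 = 89032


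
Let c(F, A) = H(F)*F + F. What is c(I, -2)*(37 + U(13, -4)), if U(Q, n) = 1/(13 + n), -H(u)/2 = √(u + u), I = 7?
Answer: 2338/9 - 4676*√14/9 ≈ -1684.2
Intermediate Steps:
H(u) = -2*√2*√u (H(u) = -2*√(u + u) = -2*√2*√u)
c(F, A) = F - 2*√2*F^(3/2) (c(F, A) = (-2*√2*√F)*F + F = -2*√2*F^(3/2) + F = F - 2*√2*F^(3/2))
c(I, -2)*(37 + U(13, -4)) = (7 - 2*√2*7^(3/2))*(37 + 1/(13 - 4)) = (7 - 2*√2*7*√7)*(37 + 1/9) = (7 - 14*√14)*(37 + ⅑) = (7 - 14*√14)*(334/9) = 2338/9 - 4676*√14/9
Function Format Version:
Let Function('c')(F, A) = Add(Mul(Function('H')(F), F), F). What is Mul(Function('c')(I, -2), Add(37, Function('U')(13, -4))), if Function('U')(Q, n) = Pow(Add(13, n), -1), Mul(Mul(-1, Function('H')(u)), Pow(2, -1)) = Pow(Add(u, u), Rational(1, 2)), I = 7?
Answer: Add(Rational(2338, 9), Mul(Rational(-4676, 9), Pow(14, Rational(1, 2)))) ≈ -1684.2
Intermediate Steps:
Function('H')(u) = Mul(-2, Pow(2, Rational(1, 2)), Pow(u, Rational(1, 2))) (Function('H')(u) = Mul(-2, Pow(Add(u, u), Rational(1, 2))) = Mul(-2, Pow(Mul(2, u), Rational(1, 2))) = Mul(-2, Mul(Pow(2, Rational(1, 2)), Pow(u, Rational(1, 2)))) = Mul(-2, Pow(2, Rational(1, 2)), Pow(u, Rational(1, 2))))
Function('c')(F, A) = Add(F, Mul(-2, Pow(2, Rational(1, 2)), Pow(F, Rational(3, 2)))) (Function('c')(F, A) = Add(Mul(Mul(-2, Pow(2, Rational(1, 2)), Pow(F, Rational(1, 2))), F), F) = Add(Mul(-2, Pow(2, Rational(1, 2)), Pow(F, Rational(3, 2))), F) = Add(F, Mul(-2, Pow(2, Rational(1, 2)), Pow(F, Rational(3, 2)))))
Mul(Function('c')(I, -2), Add(37, Function('U')(13, -4))) = Mul(Add(7, Mul(-2, Pow(2, Rational(1, 2)), Pow(7, Rational(3, 2)))), Add(37, Pow(Add(13, -4), -1))) = Mul(Add(7, Mul(-2, Pow(2, Rational(1, 2)), Mul(7, Pow(7, Rational(1, 2))))), Add(37, Pow(9, -1))) = Mul(Add(7, Mul(-14, Pow(14, Rational(1, 2)))), Add(37, Rational(1, 9))) = Mul(Add(7, Mul(-14, Pow(14, Rational(1, 2)))), Rational(334, 9)) = Add(Rational(2338, 9), Mul(Rational(-4676, 9), Pow(14, Rational(1, 2))))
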